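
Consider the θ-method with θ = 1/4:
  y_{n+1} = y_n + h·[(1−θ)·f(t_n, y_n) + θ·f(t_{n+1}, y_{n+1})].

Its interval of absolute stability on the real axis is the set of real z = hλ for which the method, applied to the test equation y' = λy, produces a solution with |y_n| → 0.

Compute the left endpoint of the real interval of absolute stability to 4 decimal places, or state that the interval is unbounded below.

With y'=λy (z=hλ):
  y_{n+1} = y_n + z·[3/4·y_n + 1/4·y_{n+1}] ⇒ (1 − 1/4z)y_{n+1} = (1 + 3/4z)y_n
  R(z) = (1 + 3/4z)/(1 − 1/4z).

Solve |R(x)|<1 on ℝ⁻.
x=-1.06: |R|=0.1621
R=−1: 1+3/4x = −1+1/4x ⇒ -1/2x=2 ⇒ x=2/(-1/2)=-4.0000
Confirm numerically:
  x=-3.785: |R|=0.94477 <1
  x=-3.489: |R|=0.86353 <1
  x=-3.181: |R|=0.77190 <1
  x=-4.565: |R|=1.13193 >1
  x=-4.419: |R|=1.09954 >1
So |R|<1 on (-4.0000, 0).

left endpoint -4.0000.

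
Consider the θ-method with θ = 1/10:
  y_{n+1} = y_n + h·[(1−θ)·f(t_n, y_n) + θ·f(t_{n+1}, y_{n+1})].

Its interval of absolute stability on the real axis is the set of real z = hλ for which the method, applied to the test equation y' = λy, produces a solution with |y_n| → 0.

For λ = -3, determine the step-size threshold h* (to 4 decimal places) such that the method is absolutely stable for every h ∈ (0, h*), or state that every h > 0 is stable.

On y'=λy, z=hλ:
  y_{n+1} = y_n + z·[9/10·y_n + 1/10·y_{n+1}] ⇒ (1 − 1/10z)y_{n+1} = (1 + 9/10z)y_n
  ⇒ R(z) = (1 + 9/10z)/(1 − 1/10z).

Boundary: |R(x)|=1, x<0.
x=-1.18: |R|=0.0555
R=−1: 1+9/10x = −1+1/10x ⇒ -4/5x=2 ⇒ x=2/(-4/5)=-2.5000
Confirm numerically:
  x=-2.383: |R|=0.92441 <1
  x=-1.970: |R|=0.64578 <1
  x=-1.710: |R|=0.46029 <1
  x=-1.022: |R|=0.07276 <1
  x=-3.097: |R|=1.36466 >1
  x=-2.950: |R|=1.27799 >1
Stable set (-2.5000, 0).

(-2.5000,0); λ=-3 ⇒ h* = (5/2)/3 = 0.8333.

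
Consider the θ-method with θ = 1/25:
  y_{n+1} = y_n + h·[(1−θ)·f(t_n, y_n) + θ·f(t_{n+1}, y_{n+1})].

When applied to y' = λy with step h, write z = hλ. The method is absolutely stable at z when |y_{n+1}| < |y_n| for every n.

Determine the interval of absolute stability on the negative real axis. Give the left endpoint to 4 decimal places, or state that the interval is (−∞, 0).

On y'=λy, z=hλ:
  y_{n+1} = y_n + z·[24/25·y_n + 1/25·y_{n+1}] ⇒ (1 − 1/25z)y_{n+1} = (1 + 24/25z)y_n
  Hence R(z) = (1 + 24/25z)/(1 − 1/25z).

Need |R(x)|<1, x<0.
x=-1.35: |R|=0.2808
R=−1: 1+24/25x = −1+1/25x ⇒ -23/25x=2 ⇒ x=2/(-23/25)=-2.1739
Confirm numerically:
  x=-1.742: |R|=0.62852 <1
  x=-1.741: |R|=0.62765 <1
  x=-1.185: |R|=0.13137 <1
  x=-2.765: |R|=1.48965 >1
  x=-2.726: |R|=1.45798 >1
  x=-2.199: |R|=1.02121 >1
Interval (-2.1739, 0).

z∈(-2.1739,0).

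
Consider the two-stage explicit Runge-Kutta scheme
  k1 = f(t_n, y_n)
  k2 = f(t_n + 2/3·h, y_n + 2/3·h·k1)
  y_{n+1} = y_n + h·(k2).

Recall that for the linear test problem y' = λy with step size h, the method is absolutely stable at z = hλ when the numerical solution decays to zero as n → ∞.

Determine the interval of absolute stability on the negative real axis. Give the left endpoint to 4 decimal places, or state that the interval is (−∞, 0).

Set f=λy, z=hλ:
  k1=λy_n ⇒ h·k1=z·y_n;  k2=λ(1+2/3z)y_n ⇒ h·k2=z(1+2/3z)y_n
  y_{n+1}/y_n = 1 + z(1+2/3z) = 1 + z + 2/3z²
  ⇒ R(z) = 1 + z + 2/3z².

Solve |R(x)|<1 on ℝ⁻.
x=-1.49: |R|=0.9901
R=1: x+2/3x²=0 ⇒ x=−3/2=-1.5000; min R=1−1/(4·2/3)=0.6250>−1
Confirm numerically:
  x=-1.152: |R|=0.73274 <1
  x=-1.096: |R|=0.70481 <1
  x=-0.795: |R|=0.62635 <1
  x=-1.870: |R|=1.46127 >1
  x=-1.731: |R|=1.26657 >1
  x=-1.540: |R|=1.04107 >1
Interval (-1.5000, 0).

(-1.5000, 0).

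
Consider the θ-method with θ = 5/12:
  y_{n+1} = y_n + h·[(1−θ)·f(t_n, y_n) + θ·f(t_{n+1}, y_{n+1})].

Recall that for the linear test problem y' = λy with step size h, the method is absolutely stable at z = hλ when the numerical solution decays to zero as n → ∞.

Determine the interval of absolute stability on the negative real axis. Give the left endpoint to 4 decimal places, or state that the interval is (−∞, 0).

With y'=λy (z=hλ):
  y_{n+1} = y_n + z·[7/12·y_n + 5/12·y_{n+1}] ⇒ (1 − 5/12z)y_{n+1} = (1 + 7/12z)y_n
  R(z) = (1 + 7/12z)/(1 − 5/12z).

Solve |R(x)|<1 on ℝ⁻.
x=-1.31: |R|=0.1526
R=−1: 1+7/12x = −1+5/12x ⇒ -1/6x=2 ⇒ x=2/(-1/6)=-12.0000
Confirm numerically:
  x=-11.709: |R|=0.99175 <1
  x=-10.295: |R|=0.94628 <1
  x=-10.040: |R|=0.93698 <1
  x=-12.398: |R|=1.01076 >1
  x=-12.149: |R|=1.00410 >1
  x=-12.135: |R|=1.00372 >1
Interval (-12.0000, 0).

z∈(-12.0000,0).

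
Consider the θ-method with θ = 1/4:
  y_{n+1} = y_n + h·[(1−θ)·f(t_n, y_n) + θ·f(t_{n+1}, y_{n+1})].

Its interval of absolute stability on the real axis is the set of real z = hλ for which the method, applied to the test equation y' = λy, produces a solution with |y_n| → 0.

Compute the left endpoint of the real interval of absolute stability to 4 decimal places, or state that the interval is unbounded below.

z* = -4.0000.

On y'=λy, z=hλ:
  y_{n+1} = y_n + z·[3/4·y_n + 1/4·y_{n+1}] ⇒ (1 − 1/4z)y_{n+1} = (1 + 3/4z)y_n
  ⇒ R(z) = (1 + 3/4z)/(1 − 1/4z).

Boundary: |R(x)|=1, x<0.
x=-0.44: |R|=0.6036
R=−1: 1+3/4x = −1+1/4x ⇒ -1/2x=2 ⇒ x=2/(-1/2)=-4.0000
Confirm numerically:
  x=-3.973: |R|=0.99323 <1
  x=-3.923: |R|=0.98056 <1
  x=-2.877: |R|=0.67340 <1
  x=-2.236: |R|=0.43425 <1
  x=-4.565: |R|=1.13193 >1
  x=-4.406: |R|=1.09660 >1
Interval (-4.0000, 0).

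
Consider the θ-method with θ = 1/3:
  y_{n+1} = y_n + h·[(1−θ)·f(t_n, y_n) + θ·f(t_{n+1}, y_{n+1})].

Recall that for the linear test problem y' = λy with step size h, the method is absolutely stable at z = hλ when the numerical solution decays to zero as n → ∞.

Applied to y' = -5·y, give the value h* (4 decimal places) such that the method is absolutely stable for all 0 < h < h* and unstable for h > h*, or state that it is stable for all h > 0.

Set f=λy, z=hλ:
  y_{n+1} = y_n + z·[2/3·y_n + 1/3·y_{n+1}] ⇒ (1 − 1/3z)y_{n+1} = (1 + 2/3z)y_n
  ⇒ R(z) = (1 + 2/3z)/(1 − 1/3z).

Solve |R(x)|<1 on ℝ⁻.
x=-0.42: |R|=0.6316
R=−1: 1+2/3x = −1+1/3x ⇒ -1/3x=2 ⇒ x=2/(-1/3)=-6.0000
Confirm numerically:
  x=-5.457: |R|=0.93579 <1
  x=-4.707: |R|=0.83223 <1
  x=-4.218: |R|=0.75312 <1
  x=-2.489: |R|=0.36036 <1
  x=-6.432: |R|=1.04580 >1
  x=-6.251: |R|=1.02713 >1
  x=-6.062: |R|=1.00684 >1
Stable set (-6.0000, 0).

(-6.0000,0); λ=-5 ⇒ h* = (6)/5 = 1.2000.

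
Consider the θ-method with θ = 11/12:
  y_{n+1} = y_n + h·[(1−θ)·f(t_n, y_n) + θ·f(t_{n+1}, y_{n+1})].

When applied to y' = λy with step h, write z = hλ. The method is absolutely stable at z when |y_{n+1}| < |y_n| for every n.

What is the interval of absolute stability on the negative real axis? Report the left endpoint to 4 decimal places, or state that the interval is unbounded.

On y'=λy, z=hλ:
  y_{n+1} = y_n + z·[1/12·y_n + 11/12·y_{n+1}] ⇒ (1 − 11/12z)y_{n+1} = (1 + 1/12z)y_n
  R(z) = (1 + 1/12z)/(1 − 11/12z).

Find x<0 with |R(x)|<1.
x=-0.48: |R|=0.6667
x=-2: |R|=0.2941
x=-10: |R|=0.0164
x=-100: |R|=0.0791
θ=11/12≥1/2 ⇒ |1+1/12x|<|1−11/12x| ∀x<0 ⇒ unbounded interval.

interval (−∞, 0).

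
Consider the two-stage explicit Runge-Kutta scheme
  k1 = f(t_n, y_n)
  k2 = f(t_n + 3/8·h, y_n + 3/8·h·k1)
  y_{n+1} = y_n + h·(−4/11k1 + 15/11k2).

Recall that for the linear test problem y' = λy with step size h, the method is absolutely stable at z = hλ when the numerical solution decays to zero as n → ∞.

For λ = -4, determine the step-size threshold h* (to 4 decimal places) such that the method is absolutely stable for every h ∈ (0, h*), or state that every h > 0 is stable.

(-1.9556,0); λ=-4 ⇒ h* = (88/45)/4 = 0.4889.

Set f=λy, z=hλ:
  k1=λy_n ⇒ h·k1=z·y_n;  k2=λ(1+3/8z)y_n ⇒ h·k2=z(1+3/8z)y_n
  y_{n+1}/y_n = 1 − 4/11z + 15/11z(1+3/8z) = 1 + z + 45/88z²
  so R(z) = 1 + z + 45/88z².

Need |R(x)|<1, x<0.
x=-0.92: |R|=0.5128
R=1: x+45/88x²=0 ⇒ x=−88/45=-1.9556; min R=1−1/(4·45/88)=0.5111>−1
Confirm numerically:
  x=-1.872: |R|=0.92001 <1
  x=-1.717: |R|=0.79055 <1
  x=-1.425: |R|=0.61339 <1
  x=-1.112: |R|=0.52032 <1
  x=-2.303: |R|=1.40918 >1
  x=-2.173: |R|=1.24162 >1
  x=-2.109: |R|=1.16548 >1
So |R|<1 on (-1.9556, 0).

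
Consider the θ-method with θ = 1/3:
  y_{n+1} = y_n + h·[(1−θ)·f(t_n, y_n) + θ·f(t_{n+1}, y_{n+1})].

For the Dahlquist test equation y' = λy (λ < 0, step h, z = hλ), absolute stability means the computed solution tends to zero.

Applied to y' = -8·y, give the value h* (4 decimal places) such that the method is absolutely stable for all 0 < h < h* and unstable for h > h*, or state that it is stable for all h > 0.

(-6.0000,0); λ=-8 ⇒ h* = (6)/8 = 0.7500.

With y'=λy (z=hλ):
  y_{n+1} = y_n + z·[2/3·y_n + 1/3·y_{n+1}] ⇒ (1 − 1/3z)y_{n+1} = (1 + 2/3z)y_n
  R(z) = (1 + 2/3z)/(1 − 1/3z).

Need |R(x)|<1, x<0.
x=-1.53: |R|=0.0132
R=−1: 1+2/3x = −1+1/3x ⇒ -1/3x=2 ⇒ x=2/(-1/3)=-6.0000
Confirm numerically:
  x=-4.976: |R|=0.87161 <1
  x=-4.165: |R|=0.74389 <1
  x=-3.891: |R|=0.69395 <1
  x=-3.491: |R|=0.61346 <1
  x=-6.474: |R|=1.05003 >1
  x=-6.124: |R|=1.01359 >1
So |R|<1 on (-6.0000, 0).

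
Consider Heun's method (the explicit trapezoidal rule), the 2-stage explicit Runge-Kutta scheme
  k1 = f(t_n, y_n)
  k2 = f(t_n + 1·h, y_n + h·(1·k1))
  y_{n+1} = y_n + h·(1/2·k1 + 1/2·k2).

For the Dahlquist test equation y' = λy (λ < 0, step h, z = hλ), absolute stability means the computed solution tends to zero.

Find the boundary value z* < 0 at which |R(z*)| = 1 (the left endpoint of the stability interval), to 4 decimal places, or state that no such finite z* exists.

Test eqn y'=λy, z=hλ:
  order 2, 2-stage ⇒ R(z)=1+z+z^2/2
  (e.g. R(-0.89)=0.50605, |R|=0.50605)

Need |R(x)|<1, x<0.
x=-0.89: |R|=0.5061
|R(-1.54)|=0.6458 |R(-0.71)|=0.5421 |R(-0.58)|=0.5882
Bisect:
  x_lo=-2.6783 |R|=1.9084  x_hi=-0.2252 |R|=0.8001
  mid=-1.45178 |R|=0.60205 →hi
  mid=-2.06505 |R|=1.06717 →lo
  mid=-1.75841 |R|=0.78760 →hi
  mid=-1.91173 |R|=0.91563 →hi
  mid=-1.98839 |R|=0.98846 →hi
  mid=-2.02672 |R|=1.02708 →lo
  mid=-2.00756 |R|=1.00758 →lo
  mid=-1.99797 |R|=0.99798 →hi
  mid=-2.00276 |R|=1.00277 →lo
  ...
  [-2.00007,-1.99992] ⇒ x*=-2.0000
So |R|<1 on (-2.0000, 0).

left endpoint -2.0000.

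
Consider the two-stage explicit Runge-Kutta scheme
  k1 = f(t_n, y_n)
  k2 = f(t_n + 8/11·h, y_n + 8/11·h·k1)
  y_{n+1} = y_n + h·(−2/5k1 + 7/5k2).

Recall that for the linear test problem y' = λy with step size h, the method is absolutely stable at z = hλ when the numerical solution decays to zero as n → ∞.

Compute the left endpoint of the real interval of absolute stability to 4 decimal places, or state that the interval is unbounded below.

z* = -0.9821.

On y'=λy, z=hλ:
  k1=λy_n ⇒ h·k1=z·y_n;  k2=λ(1+8/11z)y_n ⇒ h·k2=z(1+8/11z)y_n
  y_{n+1}/y_n = 1 − 2/5z + 7/5z(1+8/11z) = 1 + z + 56/55z²
  R(z) = 1 + z + 56/55z².

Find x<0 with |R(x)|<1.
x=-1.4: |R|=1.5956
R=1: x+56/55x²=0 ⇒ x=−55/56=-0.9821; min R=1−1/(4·56/55)=0.7545>−1
Confirm numerically:
  x=-0.849: |R|=0.88491 <1
  x=-0.740: |R|=0.81756 <1
  x=-0.730: |R|=0.81259 <1
  x=-0.662: |R|=0.78421 <1
  x=-1.431: |R|=1.65399 >1
  x=-1.305: |R|=1.42899 >1
  x=-1.245: |R|=1.33321 >1
Interval (-0.9821, 0).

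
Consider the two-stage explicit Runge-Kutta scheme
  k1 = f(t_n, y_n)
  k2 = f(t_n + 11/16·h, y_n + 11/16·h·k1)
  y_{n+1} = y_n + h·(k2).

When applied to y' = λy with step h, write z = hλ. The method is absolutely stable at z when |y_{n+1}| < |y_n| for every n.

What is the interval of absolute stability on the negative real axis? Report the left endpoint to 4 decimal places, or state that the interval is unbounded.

On y'=λy, z=hλ:
  k1=λy_n ⇒ h·k1=z·y_n;  k2=λ(1+11/16z)y_n ⇒ h·k2=z(1+11/16z)y_n
  y_{n+1}/y_n = 1 + z(1+11/16z) = 1 + z + 11/16z²
  R(z) = 1 + z + 11/16z².

Boundary: |R(x)|=1, x<0.
x=-0.92: |R|=0.6619
R=1: x+11/16x²=0 ⇒ x=−16/11=-1.4545; min R=1−1/(4·11/16)=0.6364>−1
Confirm numerically:
  x=-1.028: |R|=0.69854 <1
  x=-0.982: |R|=0.68097 <1
  x=-0.865: |R|=0.64940 <1
  x=-1.669: |R|=1.24607 >1
  x=-1.638: |R|=1.20659 >1
Interval (-1.4545, 0).

z∈(-1.4545,0).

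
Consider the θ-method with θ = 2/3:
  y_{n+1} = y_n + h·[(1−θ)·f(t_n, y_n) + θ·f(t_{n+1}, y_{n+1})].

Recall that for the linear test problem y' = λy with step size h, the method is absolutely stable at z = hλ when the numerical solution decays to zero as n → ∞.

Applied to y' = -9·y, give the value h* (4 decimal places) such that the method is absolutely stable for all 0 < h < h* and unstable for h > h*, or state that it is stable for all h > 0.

With y'=λy (z=hλ):
  y_{n+1} = y_n + z·[1/3·y_n + 2/3·y_{n+1}] ⇒ (1 − 2/3z)y_{n+1} = (1 + 1/3z)y_n
  Hence R(z) = (1 + 1/3z)/(1 − 2/3z).

Find x<0 with |R(x)|<1.
x=-1.77: |R|=0.1881
x=-2: |R|=0.1429
x=-10: |R|=0.3043
x=-100: |R|=0.4778
θ=2/3≥1/2 ⇒ |1+1/3x|<|1−2/3x| ∀x<0 ⇒ stable on all of ℝ⁻.

unbounded; (−∞, 0). Any h>0 works for λ=-9.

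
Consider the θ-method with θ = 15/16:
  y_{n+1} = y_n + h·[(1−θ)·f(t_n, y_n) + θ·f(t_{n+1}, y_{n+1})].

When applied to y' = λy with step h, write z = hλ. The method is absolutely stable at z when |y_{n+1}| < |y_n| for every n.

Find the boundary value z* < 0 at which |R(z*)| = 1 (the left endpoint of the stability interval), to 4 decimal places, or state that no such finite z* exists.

interval (−∞, 0).

With y'=λy (z=hλ):
  y_{n+1} = y_n + z·[1/16·y_n + 15/16·y_{n+1}] ⇒ (1 − 15/16z)y_{n+1} = (1 + 1/16z)y_n
  R(z) = (1 + 1/16z)/(1 − 15/16z).

Boundary: |R(x)|=1, x<0.
x=-0.92: |R|=0.5060
x=-2: |R|=0.3043
x=-10: |R|=0.0361
x=-100: |R|=0.0554
θ=15/16≥1/2 ⇒ |1+1/16x|<|1−15/16x| ∀x<0 ⇒ unbounded interval.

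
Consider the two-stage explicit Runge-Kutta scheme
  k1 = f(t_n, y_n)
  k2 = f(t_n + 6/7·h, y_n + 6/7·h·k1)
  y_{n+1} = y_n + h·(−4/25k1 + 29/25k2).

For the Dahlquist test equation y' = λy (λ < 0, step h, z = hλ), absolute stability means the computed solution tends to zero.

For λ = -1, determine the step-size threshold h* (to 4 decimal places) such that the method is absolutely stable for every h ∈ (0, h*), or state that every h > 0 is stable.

With y'=λy (z=hλ):
  k1=λy_n ⇒ h·k1=z·y_n;  k2=λ(1+6/7z)y_n ⇒ h·k2=z(1+6/7z)y_n
  y_{n+1}/y_n = 1 − 4/25z + 29/25z(1+6/7z) = 1 + z + 174/175z²
  R(z) = 1 + z + 174/175z².

Boundary: |R(x)|=1, x<0.
x=-1.53: |R|=1.7975
R=1: x+174/175x²=0 ⇒ x=−175/174=-1.0057; min R=1−1/(4·174/175)=0.7486>−1
Confirm numerically:
  x=-0.977: |R|=0.97207 <1
  x=-0.658: |R|=0.77249 <1
  x=-0.587: |R|=0.75560 <1
  x=-1.575: |R|=1.89145 >1
  x=-1.354: |R|=1.46884 >1
  x=-1.217: |R|=1.25563 >1
Interval (-1.0057, 0).

(-1.0057,0); λ=-1 ⇒ h* = (175/174)/1 = 1.0057.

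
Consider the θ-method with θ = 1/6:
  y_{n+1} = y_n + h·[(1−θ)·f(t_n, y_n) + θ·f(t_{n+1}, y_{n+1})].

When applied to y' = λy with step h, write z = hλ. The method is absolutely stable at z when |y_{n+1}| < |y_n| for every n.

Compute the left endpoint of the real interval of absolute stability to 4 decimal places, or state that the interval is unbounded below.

left endpoint -3.0000.

With y'=λy (z=hλ):
  y_{n+1} = y_n + z·[5/6·y_n + 1/6·y_{n+1}] ⇒ (1 − 1/6z)y_{n+1} = (1 + 5/6z)y_n
  so R(z) = (1 + 5/6z)/(1 − 1/6z).

Solve |R(x)|<1 on ℝ⁻.
x=-0.97: |R|=0.1650
R=−1: 1+5/6x = −1+1/6x ⇒ -2/3x=2 ⇒ x=2/(-2/3)=-3.0000
Confirm numerically:
  x=-2.200: |R|=0.60976 <1
  x=-1.860: |R|=0.41985 <1
  x=-1.610: |R|=0.26938 <1
  x=-1.411: |R|=0.14236 <1
  x=-3.192: |R|=1.08355 >1
  x=-3.181: |R|=1.07886 >1
  x=-3.158: |R|=1.06901 >1
So |R|<1 on (-3.0000, 0).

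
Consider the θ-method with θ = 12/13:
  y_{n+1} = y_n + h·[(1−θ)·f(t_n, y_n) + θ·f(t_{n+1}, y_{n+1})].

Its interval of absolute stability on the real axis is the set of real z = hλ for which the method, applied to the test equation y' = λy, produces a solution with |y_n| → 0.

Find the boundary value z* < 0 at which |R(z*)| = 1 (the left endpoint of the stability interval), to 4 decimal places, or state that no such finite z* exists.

interval (−∞, 0).

On y'=λy, z=hλ:
  y_{n+1} = y_n + z·[1/13·y_n + 12/13·y_{n+1}] ⇒ (1 − 12/13z)y_{n+1} = (1 + 1/13z)y_n
  Hence R(z) = (1 + 1/13z)/(1 − 12/13z).

Boundary: |R(x)|=1, x<0.
x=-0.99: |R|=0.4827
x=-2: |R|=0.2973
x=-10: |R|=0.0226
x=-100: |R|=0.0717
θ=12/13≥1/2 ⇒ |1+1/13x|<|1−12/13x| ∀x<0 ⇒ stable on all of ℝ⁻.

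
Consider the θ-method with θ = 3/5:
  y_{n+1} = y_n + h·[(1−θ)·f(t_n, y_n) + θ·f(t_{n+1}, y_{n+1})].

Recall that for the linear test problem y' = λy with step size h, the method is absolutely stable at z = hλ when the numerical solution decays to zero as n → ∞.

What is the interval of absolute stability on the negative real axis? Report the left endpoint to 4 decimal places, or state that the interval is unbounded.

(−∞, 0) — no finite endpoint.

With y'=λy (z=hλ):
  y_{n+1} = y_n + z·[2/5·y_n + 3/5·y_{n+1}] ⇒ (1 − 3/5z)y_{n+1} = (1 + 2/5z)y_n
  so R(z) = (1 + 2/5z)/(1 − 3/5z).

Find x<0 with |R(x)|<1.
x=-0.36: |R|=0.7039
x=-2: |R|=0.0909
x=-10: |R|=0.4286
x=-100: |R|=0.6393
θ=3/5≥1/2 ⇒ |1+2/5x|<|1−3/5x| ∀x<0 ⇒ unbounded interval.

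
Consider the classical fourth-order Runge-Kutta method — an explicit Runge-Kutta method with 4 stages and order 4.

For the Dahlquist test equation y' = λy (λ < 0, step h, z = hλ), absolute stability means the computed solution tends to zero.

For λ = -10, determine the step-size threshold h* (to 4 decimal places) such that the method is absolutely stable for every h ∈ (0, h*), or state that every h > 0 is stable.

(-2.7853,0); λ=-10 ⇒ h* = 0.2785.

On y'=λy, z=hλ:
  order 4, 4-stage ⇒ R(z)=1+z+z^2/2+z^3/6+z^4/24
  (e.g. R(-0.49)=0.61284, |R|=0.61284)

Need |R(x)|<1, x<0.
x=-0.49: |R|=0.6128
|R(-2.91)|=1.2049 |R(-2.1)|=0.3718 |R(-0.98)|=0.3818
Bisect:
  x_lo=-3.4985 |R|=2.7266  x_hi=-0.3526 |R|=0.7029
  mid=-1.92554 |R|=0.31122 →hi
  mid=-2.71203 |R|=0.89505 →hi
  mid=-3.10528 |R|=1.59980 →lo
  mid=-2.90865 |R|=1.20249 →lo
  mid=-2.81034 |R|=1.03843 →lo
  mid=-2.76119 |R|=0.96426 →hi
  mid=-2.78576 |R|=1.00071 →lo
  mid=-2.77348 |R|=0.98233 →hi
  mid=-2.77962 |R|=0.99148 →hi
  mid=-2.78269 |R|=0.99608 →hi
  ...
  [-2.78538,-2.78519] ⇒ x*=-2.7853
Stable set (-2.7853, 0).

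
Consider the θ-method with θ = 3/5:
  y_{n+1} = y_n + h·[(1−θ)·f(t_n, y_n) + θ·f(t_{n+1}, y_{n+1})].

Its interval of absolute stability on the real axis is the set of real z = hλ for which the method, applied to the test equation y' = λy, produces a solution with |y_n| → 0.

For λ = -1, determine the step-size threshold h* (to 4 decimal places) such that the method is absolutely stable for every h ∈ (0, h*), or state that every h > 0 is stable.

On y'=λy, z=hλ:
  y_{n+1} = y_n + z·[2/5·y_n + 3/5·y_{n+1}] ⇒ (1 − 3/5z)y_{n+1} = (1 + 2/5z)y_n
  Hence R(z) = (1 + 2/5z)/(1 − 3/5z).

Find x<0 with |R(x)|<1.
x=-0.66: |R|=0.5272
x=-2: |R|=0.0909
x=-10: |R|=0.4286
x=-100: |R|=0.6393
θ=3/5≥1/2 ⇒ |1+2/5x|<|1−3/5x| ∀x<0 ⇒ stable on all of ℝ⁻.

interval (−∞, 0). Any h>0 works for λ=-1.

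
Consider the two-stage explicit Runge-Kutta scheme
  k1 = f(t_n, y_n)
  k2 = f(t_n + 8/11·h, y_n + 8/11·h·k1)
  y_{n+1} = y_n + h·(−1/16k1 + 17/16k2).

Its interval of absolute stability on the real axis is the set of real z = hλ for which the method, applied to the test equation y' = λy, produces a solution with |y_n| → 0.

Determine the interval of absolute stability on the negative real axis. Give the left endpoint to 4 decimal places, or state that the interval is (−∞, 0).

With y'=λy (z=hλ):
  k1=λy_n ⇒ h·k1=z·y_n;  k2=λ(1+8/11z)y_n ⇒ h·k2=z(1+8/11z)y_n
  y_{n+1}/y_n = 1 − 1/16z + 17/16z(1+8/11z) = 1 + z + 17/22z²
  R(z) = 1 + z + 17/22z².

Need |R(x)|<1, x<0.
x=-1.05: |R|=0.8019
R=1: x+17/22x²=0 ⇒ x=−22/17=-1.2941; min R=1−1/(4·17/22)=0.6765>−1
Confirm numerically:
  x=-0.888: |R|=0.72133 <1
  x=-0.697: |R|=0.67840 <1
  x=-0.622: |R|=0.67696 <1
  x=-1.602: |R|=1.38113 >1
  x=-1.480: |R|=1.21258 >1
So |R|<1 on (-1.2941, 0).

(-1.2941, 0).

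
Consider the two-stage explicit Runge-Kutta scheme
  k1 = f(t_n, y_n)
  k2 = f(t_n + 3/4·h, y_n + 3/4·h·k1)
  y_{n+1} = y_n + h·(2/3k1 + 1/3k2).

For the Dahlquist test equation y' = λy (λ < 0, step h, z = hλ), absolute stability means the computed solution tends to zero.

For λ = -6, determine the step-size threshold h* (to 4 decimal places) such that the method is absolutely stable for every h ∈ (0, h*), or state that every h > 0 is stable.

(-4.0000,0); λ=-6 ⇒ h* = (4)/6 = 0.6667.

With y'=λy (z=hλ):
  k1=λy_n ⇒ h·k1=z·y_n;  k2=λ(1+3/4z)y_n ⇒ h·k2=z(1+3/4z)y_n
  y_{n+1}/y_n = 1 + 2/3z + 1/3z(1+3/4z) = 1 + z + 1/4z²
  so R(z) = 1 + z + 1/4z².

Find x<0 with |R(x)|<1.
x=-1.44: |R|=0.0784
R=1: x+1/4x²=0 ⇒ x=−4=-4.0000; min R=1−1/(4·1/4)=0.0000>−1
Confirm numerically:
  x=-3.414: |R|=0.49985 <1
  x=-3.224: |R|=0.37454 <1
  x=-2.383: |R|=0.03667 <1
  x=-2.151: |R|=0.00570 <1
  x=-4.485: |R|=1.54381 >1
  x=-4.430: |R|=1.47622 >1
  x=-4.111: |R|=1.11408 >1
Interval (-4.0000, 0).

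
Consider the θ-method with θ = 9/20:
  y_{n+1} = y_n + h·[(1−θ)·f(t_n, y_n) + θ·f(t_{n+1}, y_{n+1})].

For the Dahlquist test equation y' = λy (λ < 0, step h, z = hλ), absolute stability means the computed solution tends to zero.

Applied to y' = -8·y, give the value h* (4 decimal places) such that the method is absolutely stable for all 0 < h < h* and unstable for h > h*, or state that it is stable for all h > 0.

(-20.0000,0); λ=-8 ⇒ h* = (20)/8 = 2.5000.

With y'=λy (z=hλ):
  y_{n+1} = y_n + z·[11/20·y_n + 9/20·y_{n+1}] ⇒ (1 − 9/20z)y_{n+1} = (1 + 11/20z)y_n
  ⇒ R(z) = (1 + 11/20z)/(1 − 9/20z).

Need |R(x)|<1, x<0.
x=-1.64: |R|=0.0564
R=−1: 1+11/20x = −1+9/20x ⇒ -1/10x=2 ⇒ x=2/(-1/10)=-20.0000
Confirm numerically:
  x=-18.125: |R|=0.97952 <1
  x=-11.189: |R|=0.85400 <1
  x=-10.753: |R|=0.84163 <1
  x=-10.026: |R|=0.81904 <1
  x=-20.309: |R|=1.00305 >1
  x=-20.246: |R|=1.00243 >1
  x=-20.216: |R|=1.00214 >1
Interval (-20.0000, 0).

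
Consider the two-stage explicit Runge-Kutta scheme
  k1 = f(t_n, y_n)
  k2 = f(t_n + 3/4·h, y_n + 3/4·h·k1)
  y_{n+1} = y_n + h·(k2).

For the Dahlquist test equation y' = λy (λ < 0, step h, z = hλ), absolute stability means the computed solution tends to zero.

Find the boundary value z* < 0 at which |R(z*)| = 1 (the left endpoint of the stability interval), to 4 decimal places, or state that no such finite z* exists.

z* = -1.3333.

With y'=λy (z=hλ):
  k1=λy_n ⇒ h·k1=z·y_n;  k2=λ(1+3/4z)y_n ⇒ h·k2=z(1+3/4z)y_n
  y_{n+1}/y_n = 1 + z(1+3/4z) = 1 + z + 3/4z²
  Hence R(z) = 1 + z + 3/4z².

Solve |R(x)|<1 on ℝ⁻.
x=-1.28: |R|=0.9488
R=1: x+3/4x²=0 ⇒ x=−4/3=-1.3333; min R=1−1/(4·3/4)=0.6667>−1
Confirm numerically:
  x=-1.250: |R|=0.92188 <1
  x=-1.139: |R|=0.83399 <1
  x=-0.720: |R|=0.66880 <1
  x=-0.581: |R|=0.67217 <1
  x=-1.725: |R|=1.50672 >1
  x=-1.588: |R|=1.30331 >1
  x=-1.422: |R|=1.09456 >1
So |R|<1 on (-1.3333, 0).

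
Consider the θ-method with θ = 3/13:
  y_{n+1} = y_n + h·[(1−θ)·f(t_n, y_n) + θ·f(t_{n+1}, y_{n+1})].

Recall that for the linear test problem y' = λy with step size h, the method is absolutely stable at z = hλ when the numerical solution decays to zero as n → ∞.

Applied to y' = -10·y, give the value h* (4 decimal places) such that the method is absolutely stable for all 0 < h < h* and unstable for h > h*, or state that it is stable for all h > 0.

Test eqn y'=λy, z=hλ:
  y_{n+1} = y_n + z·[10/13·y_n + 3/13·y_{n+1}] ⇒ (1 − 3/13z)y_{n+1} = (1 + 10/13z)y_n
  ⇒ R(z) = (1 + 10/13z)/(1 − 3/13z).

Boundary: |R(x)|=1, x<0.
x=-0.94: |R|=0.2276
R=−1: 1+10/13x = −1+3/13x ⇒ -7/13x=2 ⇒ x=2/(-7/13)=-3.7143
Confirm numerically:
  x=-3.444: |R|=0.91891 <1
  x=-2.407: |R|=0.54745 <1
  x=-2.088: |R|=0.40905 <1
  x=-1.923: |R|=0.33193 <1
  x=-4.240: |R|=1.14308 >1
  x=-3.844: |R|=1.03701 >1
  x=-3.793: |R|=1.02260 >1
So |R|<1 on (-3.7143, 0).

(-3.7143,0); λ=-10 ⇒ h* = (26/7)/10 = 0.3714.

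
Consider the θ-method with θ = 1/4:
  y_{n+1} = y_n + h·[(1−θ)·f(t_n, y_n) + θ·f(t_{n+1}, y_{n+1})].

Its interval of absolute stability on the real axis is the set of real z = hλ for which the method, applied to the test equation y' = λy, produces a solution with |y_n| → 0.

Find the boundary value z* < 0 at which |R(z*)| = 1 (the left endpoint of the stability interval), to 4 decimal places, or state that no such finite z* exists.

z* = -4.0000.

With y'=λy (z=hλ):
  y_{n+1} = y_n + z·[3/4·y_n + 1/4·y_{n+1}] ⇒ (1 − 1/4z)y_{n+1} = (1 + 3/4z)y_n
  R(z) = (1 + 3/4z)/(1 − 1/4z).

Solve |R(x)|<1 on ℝ⁻.
x=-1.53: |R|=0.1067
R=−1: 1+3/4x = −1+1/4x ⇒ -1/2x=2 ⇒ x=2/(-1/2)=-4.0000
Confirm numerically:
  x=-3.161: |R|=0.76568 <1
  x=-2.244: |R|=0.43754 <1
  x=-1.837: |R|=0.25887 <1
  x=-4.071: |R|=1.01759 >1
  x=-4.049: |R|=1.01218 >1
Interval (-4.0000, 0).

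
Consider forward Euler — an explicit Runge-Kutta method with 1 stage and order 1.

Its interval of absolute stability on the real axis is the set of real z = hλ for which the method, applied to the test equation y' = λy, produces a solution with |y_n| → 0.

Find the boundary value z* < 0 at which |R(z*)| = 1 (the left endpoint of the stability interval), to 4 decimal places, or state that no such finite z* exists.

On y'=λy, z=hλ:
  order 1, 1-stage ⇒ R(z)=1+z
  (e.g. R(-1.68)=-0.68000, |R|=0.68000)

Solve |R(x)|<1 on ℝ⁻.
x=-1.68: |R|=0.6800
|R(-2.16)|=1.1600 |R(-1.65)|=0.6500 |R(-1.18)|=0.1800
Bisect:
  x_lo=-2.6256 |R|=1.6256  x_hi=-0.1241 |R|=0.8759
  mid=-1.37485 |R|=0.37485 →hi
  mid=-2.00022 |R|=1.00022 →lo
  mid=-1.68753 |R|=0.68753 →hi
  mid=-1.84388 |R|=0.84388 →hi
  mid=-1.92205 |R|=0.92205 →hi
  mid=-1.96113 |R|=0.96113 →hi
  mid=-1.98068 |R|=0.98068 →hi
  mid=-1.99045 |R|=0.99045 →hi
  mid=-1.99533 |R|=0.99533 →hi
  mid=-1.99778 |R|=0.99778 →hi
  ...
  [-2.00007,-1.99991] ⇒ x*=-2.0000
So |R|<1 on (-2.0000, 0).

z* = -2.0000.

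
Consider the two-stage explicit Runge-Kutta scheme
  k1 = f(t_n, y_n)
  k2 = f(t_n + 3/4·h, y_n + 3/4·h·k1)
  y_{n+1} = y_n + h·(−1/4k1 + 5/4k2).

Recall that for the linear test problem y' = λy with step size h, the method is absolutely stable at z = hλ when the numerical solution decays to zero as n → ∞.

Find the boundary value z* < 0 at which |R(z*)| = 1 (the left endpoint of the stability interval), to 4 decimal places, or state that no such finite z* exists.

z* = -1.0667.

Test eqn y'=λy, z=hλ:
  k1=λy_n ⇒ h·k1=z·y_n;  k2=λ(1+3/4z)y_n ⇒ h·k2=z(1+3/4z)y_n
  y_{n+1}/y_n = 1 − 1/4z + 5/4z(1+3/4z) = 1 + z + 15/16z²
  R(z) = 1 + z + 15/16z².

Need |R(x)|<1, x<0.
x=-0.72: |R|=0.7660
R=1: x+15/16x²=0 ⇒ x=−16/15=-1.0667; min R=1−1/(4·15/16)=0.7333>−1
Confirm numerically:
  x=-1.027: |R|=0.96181 <1
  x=-0.875: |R|=0.84277 <1
  x=-0.794: |R|=0.79703 <1
  x=-1.337: |R|=1.33885 >1
  x=-1.167: |R|=1.10977 >1
  x=-1.154: |R|=1.09448 >1
Interval (-1.0667, 0).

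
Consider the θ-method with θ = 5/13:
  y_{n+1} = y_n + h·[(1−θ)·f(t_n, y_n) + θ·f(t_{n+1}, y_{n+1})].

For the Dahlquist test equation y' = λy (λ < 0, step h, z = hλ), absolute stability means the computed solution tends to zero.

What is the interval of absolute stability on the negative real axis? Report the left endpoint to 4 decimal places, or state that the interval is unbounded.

On y'=λy, z=hλ:
  y_{n+1} = y_n + z·[8/13·y_n + 5/13·y_{n+1}] ⇒ (1 − 5/13z)y_{n+1} = (1 + 8/13z)y_n
  Hence R(z) = (1 + 8/13z)/(1 − 5/13z).

Need |R(x)|<1, x<0.
x=-0.8: |R|=0.3882
R=−1: 1+8/13x = −1+5/13x ⇒ -3/13x=2 ⇒ x=2/(-3/13)=-8.6667
Confirm numerically:
  x=-5.128: |R|=0.72526 <1
  x=-4.011: |R|=0.57746 <1
  x=-3.966: |R|=0.57045 <1
  x=-3.668: |R|=0.52151 <1
  x=-9.177: |R|=1.02600 >1
  x=-8.848: |R|=1.00950 >1
Stable set (-8.6667, 0).

z∈(-8.6667,0).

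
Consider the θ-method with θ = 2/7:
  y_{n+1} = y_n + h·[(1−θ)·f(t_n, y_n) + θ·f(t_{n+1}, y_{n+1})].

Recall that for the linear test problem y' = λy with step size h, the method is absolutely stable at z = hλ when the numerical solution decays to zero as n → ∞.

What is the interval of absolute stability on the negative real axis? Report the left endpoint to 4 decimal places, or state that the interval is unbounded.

(-4.6667, 0).

Test eqn y'=λy, z=hλ:
  y_{n+1} = y_n + z·[5/7·y_n + 2/7·y_{n+1}] ⇒ (1 − 2/7z)y_{n+1} = (1 + 5/7z)y_n
  Hence R(z) = (1 + 5/7z)/(1 − 2/7z).

Solve |R(x)|<1 on ℝ⁻.
x=-1.5: |R|=0.0500
R=−1: 1+5/7x = −1+2/7x ⇒ -3/7x=2 ⇒ x=2/(-3/7)=-4.6667
Confirm numerically:
  x=-4.545: |R|=0.97732 <1
  x=-4.397: |R|=0.94878 <1
  x=-3.535: |R|=0.75871 <1
  x=-3.515: |R|=0.75374 <1
  x=-5.263: |R|=1.10208 >1
  x=-5.140: |R|=1.08218 >1
  x=-5.133: |R|=1.08103 >1
So |R|<1 on (-4.6667, 0).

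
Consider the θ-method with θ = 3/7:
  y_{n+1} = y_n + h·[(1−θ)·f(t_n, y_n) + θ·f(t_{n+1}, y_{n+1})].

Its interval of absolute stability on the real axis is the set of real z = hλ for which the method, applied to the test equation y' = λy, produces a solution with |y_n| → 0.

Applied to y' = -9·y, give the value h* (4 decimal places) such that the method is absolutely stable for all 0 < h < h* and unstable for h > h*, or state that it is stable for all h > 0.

Set f=λy, z=hλ:
  y_{n+1} = y_n + z·[4/7·y_n + 3/7·y_{n+1}] ⇒ (1 − 3/7z)y_{n+1} = (1 + 4/7z)y_n
  R(z) = (1 + 4/7z)/(1 − 3/7z).

Find x<0 with |R(x)|<1.
x=-0.8: |R|=0.4043
R=−1: 1+4/7x = −1+3/7x ⇒ -1/7x=2 ⇒ x=2/(-1/7)=-14.0000
Confirm numerically:
  x=-13.332: |R|=0.98579 <1
  x=-10.966: |R|=0.92396 <1
  x=-7.697: |R|=0.79054 <1
  x=-5.975: |R|=0.67803 <1
  x=-14.547: |R|=1.01080 >1
  x=-14.390: |R|=1.00777 >1
Stable set (-14.0000, 0).

(-14.0000,0); λ=-9 ⇒ h* = (14)/9 = 1.5556.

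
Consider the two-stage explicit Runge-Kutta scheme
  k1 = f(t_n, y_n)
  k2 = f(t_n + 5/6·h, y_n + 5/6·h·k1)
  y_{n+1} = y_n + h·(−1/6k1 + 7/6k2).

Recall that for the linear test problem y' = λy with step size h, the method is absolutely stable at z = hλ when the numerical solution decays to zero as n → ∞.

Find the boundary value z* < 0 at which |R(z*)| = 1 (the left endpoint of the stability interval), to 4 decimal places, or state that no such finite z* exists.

On y'=λy, z=hλ:
  k1=λy_n ⇒ h·k1=z·y_n;  k2=λ(1+5/6z)y_n ⇒ h·k2=z(1+5/6z)y_n
  y_{n+1}/y_n = 1 − 1/6z + 7/6z(1+5/6z) = 1 + z + 35/36z²
  so R(z) = 1 + z + 35/36z².

Solve |R(x)|<1 on ℝ⁻.
x=-1.2: |R|=1.2000
R=1: x+35/36x²=0 ⇒ x=−36/35=-1.0286; min R=1−1/(4·35/36)=0.7429>−1
Confirm numerically:
  x=-0.937: |R|=0.91658 <1
  x=-0.725: |R|=0.78602 <1
  x=-0.491: |R|=0.74338 <1
  x=-1.273: |R|=1.30251 >1
  x=-1.263: |R|=1.28786 >1
Stable set (-1.0286, 0).

left endpoint -1.0286.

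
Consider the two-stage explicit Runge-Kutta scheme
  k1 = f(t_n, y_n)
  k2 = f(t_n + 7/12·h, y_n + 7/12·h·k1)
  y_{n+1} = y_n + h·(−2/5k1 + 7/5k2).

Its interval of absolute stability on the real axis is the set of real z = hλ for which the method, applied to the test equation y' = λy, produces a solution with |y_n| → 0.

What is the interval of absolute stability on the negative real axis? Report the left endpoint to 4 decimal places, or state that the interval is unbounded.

(-1.2245, 0).

Test eqn y'=λy, z=hλ:
  k1=λy_n ⇒ h·k1=z·y_n;  k2=λ(1+7/12z)y_n ⇒ h·k2=z(1+7/12z)y_n
  y_{n+1}/y_n = 1 − 2/5z + 7/5z(1+7/12z) = 1 + z + 49/60z²
  R(z) = 1 + z + 49/60z².

Need |R(x)|<1, x<0.
x=-1.4: |R|=1.2007
R=1: x+49/60x²=0 ⇒ x=−60/49=-1.2245; min R=1−1/(4·49/60)=0.6939>−1
Confirm numerically:
  x=-1.006: |R|=0.82050 <1
  x=-0.762: |R|=0.71219 <1
  x=-0.741: |R|=0.70742 <1
  x=-0.524: |R|=0.70024 <1
  x=-1.750: |R|=1.75104 >1
  x=-1.391: |R|=1.18915 >1
  x=-1.377: |R|=1.17151 >1
Stable set (-1.2245, 0).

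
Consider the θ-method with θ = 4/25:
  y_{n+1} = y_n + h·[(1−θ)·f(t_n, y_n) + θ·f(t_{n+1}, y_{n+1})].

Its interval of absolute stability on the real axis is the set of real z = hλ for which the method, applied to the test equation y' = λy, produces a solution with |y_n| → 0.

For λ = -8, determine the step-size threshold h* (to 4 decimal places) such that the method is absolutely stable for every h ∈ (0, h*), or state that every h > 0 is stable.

With y'=λy (z=hλ):
  y_{n+1} = y_n + z·[21/25·y_n + 4/25·y_{n+1}] ⇒ (1 − 4/25z)y_{n+1} = (1 + 21/25z)y_n
  ⇒ R(z) = (1 + 21/25z)/(1 − 4/25z).

Boundary: |R(x)|=1, x<0.
x=-0.47: |R|=0.5629
R=−1: 1+21/25x = −1+4/25x ⇒ -17/25x=2 ⇒ x=2/(-17/25)=-2.9412
Confirm numerically:
  x=-2.342: |R|=0.70362 <1
  x=-2.168: |R|=0.60965 <1
  x=-2.158: |R|=0.60413 <1
  x=-3.354: |R|=1.18268 >1
  x=-3.306: |R|=1.16225 >1
  x=-3.154: |R|=1.09618 >1
Interval (-2.9412, 0).

(-2.9412,0); λ=-8 ⇒ h* = (50/17)/8 = 0.3676.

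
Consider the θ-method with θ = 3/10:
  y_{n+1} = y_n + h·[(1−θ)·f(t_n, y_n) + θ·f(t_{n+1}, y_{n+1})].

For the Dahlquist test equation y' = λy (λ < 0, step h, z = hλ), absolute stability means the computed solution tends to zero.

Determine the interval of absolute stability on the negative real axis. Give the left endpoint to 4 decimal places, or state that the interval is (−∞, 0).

Test eqn y'=λy, z=hλ:
  y_{n+1} = y_n + z·[7/10·y_n + 3/10·y_{n+1}] ⇒ (1 − 3/10z)y_{n+1} = (1 + 7/10z)y_n
  Hence R(z) = (1 + 7/10z)/(1 − 3/10z).

Boundary: |R(x)|=1, x<0.
x=-1.52: |R|=0.0440
R=−1: 1+7/10x = −1+3/10x ⇒ -2/5x=2 ⇒ x=2/(-2/5)=-5.0000
Confirm numerically:
  x=-3.354: |R|=0.67182 <1
  x=-3.325: |R|=0.66458 <1
  x=-2.924: |R|=0.55764 <1
  x=-2.718: |R|=0.49719 <1
  x=-5.583: |R|=1.08718 >1
  x=-5.374: |R|=1.05727 >1
  x=-5.183: |R|=1.02865 >1
So |R|<1 on (-5.0000, 0).

(-5.0000, 0).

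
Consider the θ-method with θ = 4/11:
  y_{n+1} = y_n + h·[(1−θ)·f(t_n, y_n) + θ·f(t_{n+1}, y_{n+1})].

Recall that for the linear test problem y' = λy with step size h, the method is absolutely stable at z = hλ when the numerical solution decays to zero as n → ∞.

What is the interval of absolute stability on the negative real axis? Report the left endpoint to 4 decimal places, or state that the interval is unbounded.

(-7.3333, 0).

Set f=λy, z=hλ:
  y_{n+1} = y_n + z·[7/11·y_n + 4/11·y_{n+1}] ⇒ (1 − 4/11z)y_{n+1} = (1 + 7/11z)y_n
  ⇒ R(z) = (1 + 7/11z)/(1 − 4/11z).

Solve |R(x)|<1 on ℝ⁻.
x=-0.57: |R|=0.5279
R=−1: 1+7/11x = −1+4/11x ⇒ -3/11x=2 ⇒ x=2/(-3/11)=-7.3333
Confirm numerically:
  x=-6.754: |R|=0.95428 <1
  x=-4.930: |R|=0.76530 <1
  x=-4.056: |R|=0.63885 <1
  x=-3.212: |R|=0.48155 <1
  x=-7.685: |R|=1.02528 >1
  x=-7.623: |R|=1.02094 >1
  x=-7.533: |R|=1.01456 >1
Interval (-7.3333, 0).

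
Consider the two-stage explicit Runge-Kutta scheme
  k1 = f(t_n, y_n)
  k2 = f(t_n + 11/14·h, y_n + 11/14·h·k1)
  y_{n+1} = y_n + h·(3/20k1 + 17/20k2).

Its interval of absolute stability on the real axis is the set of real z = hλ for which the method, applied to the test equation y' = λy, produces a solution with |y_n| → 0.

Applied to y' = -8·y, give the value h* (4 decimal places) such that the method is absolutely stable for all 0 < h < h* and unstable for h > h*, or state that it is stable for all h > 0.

(-1.4973,0); λ=-8 ⇒ h* = (280/187)/8 = 0.1872.

On y'=λy, z=hλ:
  k1=λy_n ⇒ h·k1=z·y_n;  k2=λ(1+11/14z)y_n ⇒ h·k2=z(1+11/14z)y_n
  y_{n+1}/y_n = 1 + 3/20z + 17/20z(1+11/14z) = 1 + z + 187/280z²
  Hence R(z) = 1 + z + 187/280z².

Boundary: |R(x)|=1, x<0.
x=-1.66: |R|=1.1803
R=1: x+187/280x²=0 ⇒ x=−280/187=-1.4973; min R=1−1/(4·187/280)=0.6257>−1
Confirm numerically:
  x=-1.438: |R|=0.94302 <1
  x=-1.265: |R|=0.80372 <1
  x=-1.166: |R|=0.74199 <1
  x=-1.113: |R|=0.71432 <1
  x=-1.947: |R|=1.58472 >1
  x=-1.866: |R|=1.45945 >1
  x=-1.659: |R|=1.17913 >1
Interval (-1.4973, 0).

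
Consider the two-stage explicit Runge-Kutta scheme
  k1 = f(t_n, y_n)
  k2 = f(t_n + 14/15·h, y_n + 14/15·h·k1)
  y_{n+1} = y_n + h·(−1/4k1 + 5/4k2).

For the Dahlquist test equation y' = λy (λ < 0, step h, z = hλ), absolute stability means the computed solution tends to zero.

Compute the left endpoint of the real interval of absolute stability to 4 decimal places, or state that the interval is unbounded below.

z* = -0.8571.

On y'=λy, z=hλ:
  k1=λy_n ⇒ h·k1=z·y_n;  k2=λ(1+14/15z)y_n ⇒ h·k2=z(1+14/15z)y_n
  y_{n+1}/y_n = 1 − 1/4z + 5/4z(1+14/15z) = 1 + z + 7/6z²
  ⇒ R(z) = 1 + z + 7/6z².

Find x<0 with |R(x)|<1.
x=-0.72: |R|=0.8848
R=1: x+7/6x²=0 ⇒ x=−6/7=-0.8571; min R=1−1/(4·7/6)=0.7857>−1
Confirm numerically:
  x=-0.604: |R|=0.82162 <1
  x=-0.483: |R|=0.78917 <1
  x=-0.390: |R|=0.78745 <1
  x=-1.181: |R|=1.44622 >1
  x=-0.895: |R|=1.03953 >1
Interval (-0.8571, 0).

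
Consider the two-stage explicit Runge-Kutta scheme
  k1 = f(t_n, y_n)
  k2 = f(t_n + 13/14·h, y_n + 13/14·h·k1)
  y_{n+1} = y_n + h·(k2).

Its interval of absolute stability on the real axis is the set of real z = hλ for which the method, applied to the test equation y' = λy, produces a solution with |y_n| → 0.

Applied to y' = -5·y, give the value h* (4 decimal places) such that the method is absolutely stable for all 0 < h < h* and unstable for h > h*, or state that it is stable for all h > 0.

(-1.0769,0); λ=-5 ⇒ h* = (14/13)/5 = 0.2154.

On y'=λy, z=hλ:
  k1=λy_n ⇒ h·k1=z·y_n;  k2=λ(1+13/14z)y_n ⇒ h·k2=z(1+13/14z)y_n
  y_{n+1}/y_n = 1 + z(1+13/14z) = 1 + z + 13/14z²
  so R(z) = 1 + z + 13/14z².

Need |R(x)|<1, x<0.
x=-1.2: |R|=1.1371
R=1: x+13/14x²=0 ⇒ x=−14/13=-1.0769; min R=1−1/(4·13/14)=0.7308>−1
Confirm numerically:
  x=-1.011: |R|=0.93811 <1
  x=-0.991: |R|=0.92093 <1
  x=-0.921: |R|=0.86665 <1
  x=-0.509: |R|=0.73158 <1
  x=-1.650: |R|=1.87804 >1
  x=-1.331: |R|=1.31402 >1
So |R|<1 on (-1.0769, 0).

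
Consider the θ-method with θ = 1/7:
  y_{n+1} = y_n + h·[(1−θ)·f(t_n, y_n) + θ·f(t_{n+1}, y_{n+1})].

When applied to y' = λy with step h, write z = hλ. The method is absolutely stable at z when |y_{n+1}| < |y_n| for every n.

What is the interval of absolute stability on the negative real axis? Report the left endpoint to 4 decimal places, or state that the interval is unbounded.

On y'=λy, z=hλ:
  y_{n+1} = y_n + z·[6/7·y_n + 1/7·y_{n+1}] ⇒ (1 − 1/7z)y_{n+1} = (1 + 6/7z)y_n
  Hence R(z) = (1 + 6/7z)/(1 − 1/7z).

Solve |R(x)|<1 on ℝ⁻.
x=-0.88: |R|=0.2183
R=−1: 1+6/7x = −1+1/7x ⇒ -5/7x=2 ⇒ x=2/(-5/7)=-2.8000
Confirm numerically:
  x=-2.655: |R|=0.92491 <1
  x=-2.026: |R|=0.57124 <1
  x=-1.947: |R|=0.52330 <1
  x=-3.379: |R|=1.27893 >1
  x=-3.262: |R|=1.22510 >1
  x=-3.191: |R|=1.19184 >1
Stable set (-2.8000, 0).

z∈(-2.8000,0).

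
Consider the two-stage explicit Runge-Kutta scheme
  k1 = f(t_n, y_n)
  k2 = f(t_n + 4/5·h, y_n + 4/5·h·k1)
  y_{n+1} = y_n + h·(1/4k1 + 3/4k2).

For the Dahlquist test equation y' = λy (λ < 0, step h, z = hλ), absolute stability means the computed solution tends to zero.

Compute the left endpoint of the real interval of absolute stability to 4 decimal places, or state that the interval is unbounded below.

On y'=λy, z=hλ:
  k1=λy_n ⇒ h·k1=z·y_n;  k2=λ(1+4/5z)y_n ⇒ h·k2=z(1+4/5z)y_n
  y_{n+1}/y_n = 1 + 1/4z + 3/4z(1+4/5z) = 1 + z + 3/5z²
  Hence R(z) = 1 + z + 3/5z².

Boundary: |R(x)|=1, x<0.
x=-0.75: |R|=0.5875
R=1: x+3/5x²=0 ⇒ x=−5/3=-1.6667; min R=1−1/(4·3/5)=0.5833>−1
Confirm numerically:
  x=-0.941: |R|=0.59029 <1
  x=-0.928: |R|=0.58871 <1
  x=-0.927: |R|=0.58860 <1
  x=-0.799: |R|=0.58404 <1
  x=-2.047: |R|=1.46713 >1
  x=-2.005: |R|=1.40701 >1
  x=-1.846: |R|=1.19863 >1
Interval (-1.6667, 0).

left endpoint -1.6667.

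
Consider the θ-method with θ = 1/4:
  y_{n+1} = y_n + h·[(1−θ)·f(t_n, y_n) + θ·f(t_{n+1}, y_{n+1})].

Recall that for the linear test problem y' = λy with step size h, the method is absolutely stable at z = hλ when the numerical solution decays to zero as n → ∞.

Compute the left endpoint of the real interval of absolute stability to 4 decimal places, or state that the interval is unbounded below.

left endpoint -4.0000.

Test eqn y'=λy, z=hλ:
  y_{n+1} = y_n + z·[3/4·y_n + 1/4·y_{n+1}] ⇒ (1 − 1/4z)y_{n+1} = (1 + 3/4z)y_n
  R(z) = (1 + 3/4z)/(1 − 1/4z).

Boundary: |R(x)|=1, x<0.
x=-0.43: |R|=0.6117
R=−1: 1+3/4x = −1+1/4x ⇒ -1/2x=2 ⇒ x=2/(-1/2)=-4.0000
Confirm numerically:
  x=-2.559: |R|=0.56060 <1
  x=-2.228: |R|=0.43096 <1
  x=-2.123: |R|=0.38690 <1
  x=-2.058: |R|=0.35886 <1
  x=-4.585: |R|=1.13628 >1
  x=-4.581: |R|=1.13542 >1
  x=-4.270: |R|=1.06530 >1
Stable set (-4.0000, 0).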